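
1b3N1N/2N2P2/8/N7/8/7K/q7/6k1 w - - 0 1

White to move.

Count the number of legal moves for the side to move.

18

White to move; king on h3.
In check: no.
Legal moves: Nhg6, Nh7, Nd7, Nfg6, Nfe6, Ne8, Na8, Nce6, Na6, Nd5, Nb5, Nb7, Nc6, Nc4, Nb3, Kh4, Kg4, Kg3.
Count: 18.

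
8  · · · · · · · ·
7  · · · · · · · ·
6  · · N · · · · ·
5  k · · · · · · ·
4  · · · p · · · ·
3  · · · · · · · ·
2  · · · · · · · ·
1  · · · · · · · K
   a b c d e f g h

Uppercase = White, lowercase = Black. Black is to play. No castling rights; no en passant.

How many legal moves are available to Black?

4

Black to move; king on a5.
In check: yes, from the white knight on c6.
Legal moves: Kb6, Ka6, Kb5, Ka4.
Count: 4.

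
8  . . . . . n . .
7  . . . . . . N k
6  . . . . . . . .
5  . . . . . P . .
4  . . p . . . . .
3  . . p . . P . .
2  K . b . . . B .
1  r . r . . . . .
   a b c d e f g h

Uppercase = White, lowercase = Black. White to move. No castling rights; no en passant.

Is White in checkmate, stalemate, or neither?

checkmate

White to move; white king on a2.
In check: yes, from the black rook on a1.
King squares — a1: attacked by Rc1; b1: attacked by Ra1; b2: attacked by Pc3; a3: attacked by Ra1; b3: attacked by Bc2.
Legal moves for White: none.
In check with no legal moves → checkmate.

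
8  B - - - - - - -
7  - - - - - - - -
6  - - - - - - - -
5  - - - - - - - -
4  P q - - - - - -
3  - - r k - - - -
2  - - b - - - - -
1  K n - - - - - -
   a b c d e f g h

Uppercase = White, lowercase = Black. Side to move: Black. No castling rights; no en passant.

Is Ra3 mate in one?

After Ra3: white king on a1; in check: yes, from the black rook on a3.
King squares — b1: attacked by Bc2; a2: attacked by Ra3; b2: attacked by Qb4.
White has no legal moves → checkmate.

yes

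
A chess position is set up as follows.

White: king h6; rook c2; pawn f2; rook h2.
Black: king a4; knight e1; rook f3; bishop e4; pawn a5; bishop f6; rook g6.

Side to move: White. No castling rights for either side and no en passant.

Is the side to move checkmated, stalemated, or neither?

neither

White to move; white king on h6.
In check: yes, from the black rook on g6.
Legal moves for White: Kh7, Kh5.
White is in check but has 2 legal moves → neither.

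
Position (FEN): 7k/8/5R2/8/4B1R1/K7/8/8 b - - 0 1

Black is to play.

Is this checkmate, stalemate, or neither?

stalemate

Black to move; black king on h8.
In check: no.
King squares — g7: attacked by Rg4; h7: attacked by Be4; g8: attacked by Rg4.
Legal moves for Black: none.
Not in check and no legal moves → stalemate.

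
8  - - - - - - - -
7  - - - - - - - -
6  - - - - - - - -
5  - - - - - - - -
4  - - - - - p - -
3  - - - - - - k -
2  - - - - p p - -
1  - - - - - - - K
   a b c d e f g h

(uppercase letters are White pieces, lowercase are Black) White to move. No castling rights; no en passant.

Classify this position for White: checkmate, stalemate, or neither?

stalemate

White to move; white king on h1.
In check: no.
King squares — g1: attacked by Pf2; g2: attacked by Kg3; h2: attacked by Kg3.
Legal moves for White: none.
Not in check and no legal moves → stalemate.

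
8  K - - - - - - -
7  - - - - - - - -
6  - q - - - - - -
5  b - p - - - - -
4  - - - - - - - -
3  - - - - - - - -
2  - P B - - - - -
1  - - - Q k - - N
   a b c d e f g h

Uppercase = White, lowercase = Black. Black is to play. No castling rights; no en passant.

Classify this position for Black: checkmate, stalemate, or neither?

checkmate

Black to move; black king on e1.
In check: yes, from the white queen on d1.
King squares — d1: attacked by Bc2; f1: attacked by Qd1; d2: attacked by Qd1; e2: attacked by Qd1; f2: attacked by Nh1.
Legal moves for Black: none.
In check with no legal moves → checkmate.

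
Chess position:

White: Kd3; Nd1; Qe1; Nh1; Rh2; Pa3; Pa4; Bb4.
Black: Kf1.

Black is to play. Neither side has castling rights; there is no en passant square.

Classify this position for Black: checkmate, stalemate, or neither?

Black to move; black king on f1.
In check: yes, from the white queen on e1.
King squares — e1: attacked by Bb4; g1: attacked by Qe1; e2: attacked by Qe1; f2: attacked by Nd1; g2: attacked by Rh2.
Legal moves for Black: none.
In check with no legal moves → checkmate.

checkmate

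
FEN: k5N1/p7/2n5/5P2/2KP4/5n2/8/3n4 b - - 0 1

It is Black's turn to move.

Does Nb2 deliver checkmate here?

After Nb2: white king on c4; in check: yes, from the black knight on b2.
White has 5 legal replies: Kd5, Kc5, Kb5, Kc3, Kb3.
In check but a legal move exists → not checkmate.

no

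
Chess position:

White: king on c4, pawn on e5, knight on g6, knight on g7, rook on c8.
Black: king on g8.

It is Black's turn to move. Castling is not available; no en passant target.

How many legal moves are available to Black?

Black to move; king on g8.
In check: yes, from the white rook on c8.
Legal moves: Kh7, Kxg7, Kf7.
Count: 3.

3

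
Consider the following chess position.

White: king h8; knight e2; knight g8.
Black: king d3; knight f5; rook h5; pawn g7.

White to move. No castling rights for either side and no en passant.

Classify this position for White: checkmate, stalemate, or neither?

neither

White to move; white king on h8.
In check: yes, from the black rook on h5.
King squares — g7: attacked by Nf5; h7: attacked by Rh5; g8: own knight.
Legal moves for White: Nh6.
White is in check but has 1 legal move → neither.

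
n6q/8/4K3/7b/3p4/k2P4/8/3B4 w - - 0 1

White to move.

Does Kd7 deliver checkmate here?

After Kd7: black king on a3; in check: no.
Black is not in check, so this cannot be checkmate.

no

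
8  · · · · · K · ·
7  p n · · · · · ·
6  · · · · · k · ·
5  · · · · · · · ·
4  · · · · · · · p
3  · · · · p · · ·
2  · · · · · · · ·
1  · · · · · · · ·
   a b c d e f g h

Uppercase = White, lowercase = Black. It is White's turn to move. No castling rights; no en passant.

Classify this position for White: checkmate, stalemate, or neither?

neither

White to move; white king on f8.
In check: no.
Legal moves for White: Kg8, Ke8.
White has 2 legal moves and is not in check → neither.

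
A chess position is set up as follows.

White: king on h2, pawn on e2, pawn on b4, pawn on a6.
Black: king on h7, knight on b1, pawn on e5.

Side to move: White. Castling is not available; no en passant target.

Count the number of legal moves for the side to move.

9

White to move; king on h2.
In check: no.
Legal moves: Kh3, Kg3, Kg2, Kh1, Kg1, a7, b5, e3, e4.
Count: 9.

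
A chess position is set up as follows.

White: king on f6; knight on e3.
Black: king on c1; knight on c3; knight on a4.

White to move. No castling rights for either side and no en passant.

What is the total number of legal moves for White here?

White to move; king on f6.
In check: no.
Legal moves: Kg7, Kf7, Ke7, Kg6, Ke6, Kg5, Kf5, Ke5, Nf5, Nd5, Ng4, Nc4, Ng2, Nc2, Nf1, Nd1.
Count: 16.

16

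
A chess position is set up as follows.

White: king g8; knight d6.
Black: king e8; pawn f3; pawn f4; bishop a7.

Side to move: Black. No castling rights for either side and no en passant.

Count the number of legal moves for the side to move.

3

Black to move; king on e8.
In check: yes, from the white knight on d6.
Legal moves: Kd8, Ke7, Kd7.
Count: 3.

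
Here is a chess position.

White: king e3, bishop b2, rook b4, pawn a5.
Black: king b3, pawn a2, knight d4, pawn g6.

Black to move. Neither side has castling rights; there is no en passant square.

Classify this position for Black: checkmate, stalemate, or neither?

Black to move; black king on b3.
In check: yes, from the white rook on b4.
King squares — a2: own pawn; b2: attacked by Rb4; c2: available; a3: attacked by Bb2; c3: attacked by Bb2; a4: attacked by Rb4; b4: available; c4: attacked by Rb4.
Legal moves for Black: Kxb4, Kc2.
Black is in check but has 2 legal moves → neither.

neither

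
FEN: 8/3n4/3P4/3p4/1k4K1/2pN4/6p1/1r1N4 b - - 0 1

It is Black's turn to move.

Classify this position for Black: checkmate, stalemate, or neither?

Black to move; black king on b4.
In check: yes, from the white knight on d3.
King squares — a3: available; b3: available; c3: own pawn; a4: available; c4: available; a5: available; b5: available; c5: attacked by Nd3.
Legal moves for Black: Kb5, Ka5, Kc4, Ka4, Kb3, Ka3.
Black is in check but has 6 legal moves → neither.

neither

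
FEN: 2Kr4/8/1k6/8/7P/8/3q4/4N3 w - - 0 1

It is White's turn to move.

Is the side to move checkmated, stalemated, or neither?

White to move; white king on c8.
In check: yes, from the black rook on d8.
King squares — b7: attacked by Kb6; c7: attacked by Kb6; d7: attacked by Qd2; b8: attacked by Rd8; d8: attacked by Qd2.
Legal moves for White: none.
In check with no legal moves → checkmate.

checkmate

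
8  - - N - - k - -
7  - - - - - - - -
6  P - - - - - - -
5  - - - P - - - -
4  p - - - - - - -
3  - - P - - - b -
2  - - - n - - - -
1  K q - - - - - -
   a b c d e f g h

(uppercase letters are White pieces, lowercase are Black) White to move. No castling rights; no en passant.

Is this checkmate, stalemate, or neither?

White to move; white king on a1.
In check: yes, from the black queen on b1.
King squares — b1: attacked by Nd2; a2: attacked by Qb1; b2: attacked by Qb1.
Legal moves for White: none.
In check with no legal moves → checkmate.

checkmate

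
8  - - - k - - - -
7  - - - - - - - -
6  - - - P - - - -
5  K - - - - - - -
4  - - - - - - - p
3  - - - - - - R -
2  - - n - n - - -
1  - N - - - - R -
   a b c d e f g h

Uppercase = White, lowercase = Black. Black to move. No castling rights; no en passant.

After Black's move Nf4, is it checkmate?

no

After Nf4: white king on a5; in check: no.
White is not in check, so this cannot be checkmate.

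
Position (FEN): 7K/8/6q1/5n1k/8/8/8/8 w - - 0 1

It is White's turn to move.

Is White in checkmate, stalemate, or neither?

White to move; white king on h8.
In check: no.
King squares — g7: attacked by Nf5; h7: attacked by Qg6; g8: attacked by Qg6.
Legal moves for White: none.
Not in check and no legal moves → stalemate.

stalemate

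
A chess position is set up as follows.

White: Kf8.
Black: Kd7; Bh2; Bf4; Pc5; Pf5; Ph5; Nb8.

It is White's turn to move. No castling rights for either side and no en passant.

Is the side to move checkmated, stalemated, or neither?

White to move; white king on f8.
In check: no.
Legal moves for White: Kg8, Kg7, Kf7.
White has 3 legal moves and is not in check → neither.

neither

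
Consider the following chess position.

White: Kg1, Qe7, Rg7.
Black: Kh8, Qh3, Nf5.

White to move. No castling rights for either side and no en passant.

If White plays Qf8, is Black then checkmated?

yes

After Qf8: black king on h8; in check: yes, from the white queen on f8.
King squares — g7: attacked by Qf8; h7: attacked by Rg7; g8: attacked by Rg7.
Black has no legal moves → checkmate.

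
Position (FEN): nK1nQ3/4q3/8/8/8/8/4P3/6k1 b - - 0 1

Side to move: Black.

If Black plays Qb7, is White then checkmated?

After Qb7: white king on b8; in check: yes, from the black queen on b7.
King squares — a7: attacked by Qb7; b7: attacked by Nd8; c7: attacked by Qb7; a8: attacked by Qb7; c8: attacked by Qb7.
White has no legal moves → checkmate.

yes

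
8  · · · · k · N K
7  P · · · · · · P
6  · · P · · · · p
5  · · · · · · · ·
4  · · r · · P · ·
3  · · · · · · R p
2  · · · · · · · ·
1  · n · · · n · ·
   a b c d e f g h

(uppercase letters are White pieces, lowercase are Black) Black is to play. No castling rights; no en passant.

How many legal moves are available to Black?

Black to move; king on e8.
In check: no.
Legal moves: Kf8, Kd8, Kf7, Rxc6, Rc5, Rxf4, Re4, Rd4, Rb4, Ra4, Rc3, Rc2, Rc1, Nxg3, Ne3, Nh2, Nfd2, Nc3, Na3, Nbd2, h5, h2.
Count: 22.

22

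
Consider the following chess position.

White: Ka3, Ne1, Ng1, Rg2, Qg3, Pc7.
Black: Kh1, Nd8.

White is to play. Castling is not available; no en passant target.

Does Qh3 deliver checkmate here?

After Qh3: black king on h1; in check: yes, from the white queen on h3.
King squares — g1: attacked by Rg2; g2: attacked by Ne1; h2: attacked by Rg2.
Black has no legal moves → checkmate.

yes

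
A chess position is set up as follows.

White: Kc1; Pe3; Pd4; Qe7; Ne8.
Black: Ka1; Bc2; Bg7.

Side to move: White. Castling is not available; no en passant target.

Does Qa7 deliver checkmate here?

no

After Qa7: black king on a1; in check: yes, from the white queen on a7.
Black has 1 legal reply: Ba4.
In check but a legal move exists → not checkmate.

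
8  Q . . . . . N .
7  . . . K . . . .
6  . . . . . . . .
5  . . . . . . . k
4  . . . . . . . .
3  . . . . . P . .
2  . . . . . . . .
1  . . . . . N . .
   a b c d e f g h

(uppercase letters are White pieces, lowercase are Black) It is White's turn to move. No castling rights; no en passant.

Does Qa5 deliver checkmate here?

no

After Qa5: black king on h5; in check: yes, from the white queen on a5.
Black has 2 legal replies: Kg6, Kh4.
In check but a legal move exists → not checkmate.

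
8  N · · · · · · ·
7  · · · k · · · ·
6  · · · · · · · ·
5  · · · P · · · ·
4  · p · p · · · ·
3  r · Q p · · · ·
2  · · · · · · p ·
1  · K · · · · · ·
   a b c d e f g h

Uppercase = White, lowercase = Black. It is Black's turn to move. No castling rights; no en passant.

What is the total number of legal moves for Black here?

21

Black to move; king on d7.
In check: no.
Legal moves: Ke8, Kd8, Ke7, Kd6, Rxa8, Ra7, Ra6, Ra5, Ra4, Rxc3, Rb3+, Ra2, Ra1+, dxc3, bxc3, b3, d2, g1=Q+, g1=R+, g1=B, g1=N.
Count: 21.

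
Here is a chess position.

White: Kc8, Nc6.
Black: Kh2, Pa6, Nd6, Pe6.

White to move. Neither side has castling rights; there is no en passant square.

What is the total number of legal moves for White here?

4

White to move; king on c8.
In check: yes, from the black knight on d6.
Legal moves: Kd8, Kb8, Kd7, Kc7.
Count: 4.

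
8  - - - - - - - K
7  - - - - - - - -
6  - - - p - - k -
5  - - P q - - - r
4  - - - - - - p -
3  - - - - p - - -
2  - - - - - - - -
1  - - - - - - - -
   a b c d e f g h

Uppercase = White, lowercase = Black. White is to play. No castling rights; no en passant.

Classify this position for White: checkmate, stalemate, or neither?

checkmate

White to move; white king on h8.
In check: yes, from the black rook on h5.
King squares — g7: attacked by Kg6; h7: attacked by Rh5; g8: attacked by Qd5.
Legal moves for White: none.
In check with no legal moves → checkmate.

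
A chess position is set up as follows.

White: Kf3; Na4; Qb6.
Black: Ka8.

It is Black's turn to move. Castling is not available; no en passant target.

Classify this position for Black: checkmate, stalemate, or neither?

Black to move; black king on a8.
In check: no.
King squares — a7: attacked by Qb6; b7: attacked by Qb6; b8: attacked by Qb6.
Legal moves for Black: none.
Not in check and no legal moves → stalemate.

stalemate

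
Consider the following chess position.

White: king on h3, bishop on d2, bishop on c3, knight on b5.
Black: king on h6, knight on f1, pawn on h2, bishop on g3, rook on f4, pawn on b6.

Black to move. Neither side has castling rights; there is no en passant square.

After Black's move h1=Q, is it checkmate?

After h1=Q: white king on h3; in check: yes, from the black queen on h1.
King squares — g2: attacked by Qh1; h2: attacked by Nf1; g3: attacked by Nf1; g4: attacked by Rf4; h4: attacked by Qh1.
White has no legal moves → checkmate.

yes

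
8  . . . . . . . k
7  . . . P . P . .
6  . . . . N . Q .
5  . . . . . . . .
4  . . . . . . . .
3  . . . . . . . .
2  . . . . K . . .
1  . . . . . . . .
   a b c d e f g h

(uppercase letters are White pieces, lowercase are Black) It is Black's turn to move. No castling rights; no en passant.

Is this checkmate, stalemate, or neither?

Black to move; black king on h8.
In check: no.
King squares — g7: attacked by Ne6; h7: attacked by Qg6; g8: attacked by Qg6.
Legal moves for Black: none.
Not in check and no legal moves → stalemate.

stalemate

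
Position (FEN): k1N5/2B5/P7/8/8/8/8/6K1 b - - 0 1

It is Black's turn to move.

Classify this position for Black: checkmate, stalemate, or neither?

Black to move; black king on a8.
In check: no.
King squares — a7: attacked by Nc8; b7: attacked by Pa6; b8: attacked by Bc7.
Legal moves for Black: none.
Not in check and no legal moves → stalemate.

stalemate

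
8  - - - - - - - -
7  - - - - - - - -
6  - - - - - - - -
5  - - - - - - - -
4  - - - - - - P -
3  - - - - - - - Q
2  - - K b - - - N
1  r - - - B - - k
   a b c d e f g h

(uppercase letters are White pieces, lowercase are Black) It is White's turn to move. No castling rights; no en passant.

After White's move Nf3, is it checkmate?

After Nf3: black king on h1; in check: yes, from the white queen on h3.
King squares — g1: attacked by Nf3; g2: attacked by Qh3; h2: attacked by Nf3.
Black has no legal moves → checkmate.

yes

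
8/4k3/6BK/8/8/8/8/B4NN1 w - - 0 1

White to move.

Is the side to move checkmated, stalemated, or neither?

White to move; white king on h6.
In check: no.
Legal moves for White include: Kh7, Kg7, Kh5, Kg5, Be8, Bh7, Bf7, Bh5, Bf5, Be4, Bd3, Bc2, Bb1, Nh3, Nf3, Ne2, Ng3, Ne3, ... (list truncated; more exist).
White has legal moves and is not in check → neither.

neither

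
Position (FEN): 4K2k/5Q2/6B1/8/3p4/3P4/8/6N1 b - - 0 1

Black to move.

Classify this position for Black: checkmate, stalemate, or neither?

stalemate

Black to move; black king on h8.
In check: no.
King squares — g7: attacked by Qf7; h7: attacked by Bg6; g8: attacked by Qf7.
Legal moves for Black: none.
Not in check and no legal moves → stalemate.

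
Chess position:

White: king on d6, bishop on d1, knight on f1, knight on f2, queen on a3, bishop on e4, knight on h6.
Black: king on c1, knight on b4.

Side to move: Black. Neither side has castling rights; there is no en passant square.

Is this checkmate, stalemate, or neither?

checkmate

Black to move; black king on c1.
In check: yes, from the white queen on a3.
King squares — b1: attacked by Be4; d1: attacked by Nf2; b2: attacked by Qa3; c2: attacked by Bd1; d2: attacked by Nf1.
Legal moves for Black: none.
In check with no legal moves → checkmate.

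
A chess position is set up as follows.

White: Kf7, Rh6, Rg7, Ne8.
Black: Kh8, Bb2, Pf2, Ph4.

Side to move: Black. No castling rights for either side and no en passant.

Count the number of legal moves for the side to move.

0

Black to move; king on h8.
In check: yes, from the white rook on h6.
Legal moves: none.
Count: 0.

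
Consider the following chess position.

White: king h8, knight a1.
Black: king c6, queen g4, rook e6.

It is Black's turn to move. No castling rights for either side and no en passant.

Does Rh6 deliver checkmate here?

After Rh6: white king on h8; in check: yes, from the black rook on h6.
King squares — g7: attacked by Qg4; h7: attacked by Rh6; g8: attacked by Qg4.
White has no legal moves → checkmate.

yes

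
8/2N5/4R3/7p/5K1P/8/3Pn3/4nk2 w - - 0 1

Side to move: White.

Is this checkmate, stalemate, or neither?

White to move; white king on f4.
In check: yes, from the black knight on e2.
King squares — e3: available; f3: attacked by Ne1; g3: attacked by Ne2; e4: available; g4: attacked by Ph5; e5: available; f5: available; g5: available.
Legal moves for White: Kg5, Kf5, Ke5, Ke4, Ke3, Rxe2.
White is in check but has 6 legal moves → neither.

neither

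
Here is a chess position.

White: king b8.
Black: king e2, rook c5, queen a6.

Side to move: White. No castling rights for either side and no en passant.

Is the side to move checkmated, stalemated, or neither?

stalemate

White to move; white king on b8.
In check: no.
King squares — a7: attacked by Qa6; b7: attacked by Qa6; c7: attacked by Rc5; a8: attacked by Qa6; c8: attacked by Rc5.
Legal moves for White: none.
Not in check and no legal moves → stalemate.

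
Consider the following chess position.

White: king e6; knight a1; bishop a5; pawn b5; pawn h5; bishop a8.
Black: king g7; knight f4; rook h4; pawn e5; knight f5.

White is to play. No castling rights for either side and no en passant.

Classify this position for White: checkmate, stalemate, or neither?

neither

White to move; white king on e6.
In check: yes, from the black knight on f4.
Legal moves for White: Kd7, Kxf5, Kxe5.
White is in check but has 3 legal moves → neither.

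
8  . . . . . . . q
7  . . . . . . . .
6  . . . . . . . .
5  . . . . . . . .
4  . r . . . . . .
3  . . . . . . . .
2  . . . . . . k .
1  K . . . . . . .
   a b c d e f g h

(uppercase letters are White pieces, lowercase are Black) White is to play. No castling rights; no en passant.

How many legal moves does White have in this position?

1

White to move; king on a1.
In check: yes, from the black queen on h8.
Legal moves: Ka2.
Count: 1.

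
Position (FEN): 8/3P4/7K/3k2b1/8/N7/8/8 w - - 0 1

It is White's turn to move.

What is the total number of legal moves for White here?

White to move; king on h6.
In check: yes, from the black bishop on g5.
Legal moves: Kh7, Kg7, Kg6, Kh5, Kxg5.
Count: 5.

5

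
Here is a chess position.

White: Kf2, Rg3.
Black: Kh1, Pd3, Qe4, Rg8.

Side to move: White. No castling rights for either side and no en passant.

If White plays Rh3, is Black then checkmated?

yes

After Rh3: black king on h1; in check: yes, from the white rook on h3.
King squares — g1: attacked by Kf2; g2: attacked by Kf2; h2: attacked by Rh3.
Black has no legal moves → checkmate.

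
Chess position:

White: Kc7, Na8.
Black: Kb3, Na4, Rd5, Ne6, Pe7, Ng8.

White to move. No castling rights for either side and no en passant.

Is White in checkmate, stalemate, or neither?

White to move; white king on c7.
In check: yes, from the black knight on e6.
Legal moves for White: Kc8, Kb8, Kb7, Kc6.
White is in check but has 4 legal moves → neither.

neither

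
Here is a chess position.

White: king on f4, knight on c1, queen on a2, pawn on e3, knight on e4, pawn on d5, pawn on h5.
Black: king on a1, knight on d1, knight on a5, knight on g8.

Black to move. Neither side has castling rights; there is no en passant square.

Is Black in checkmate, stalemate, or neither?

checkmate

Black to move; black king on a1.
In check: yes, from the white queen on a2.
King squares — b1: attacked by Qa2; a2: attacked by Nc1; b2: attacked by Qa2.
Legal moves for Black: none.
In check with no legal moves → checkmate.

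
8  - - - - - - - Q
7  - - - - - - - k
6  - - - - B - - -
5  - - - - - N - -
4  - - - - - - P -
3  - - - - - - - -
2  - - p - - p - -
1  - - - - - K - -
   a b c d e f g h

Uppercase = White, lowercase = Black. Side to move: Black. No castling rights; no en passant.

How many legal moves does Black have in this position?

Black to move; king on h7.
In check: yes, from the white queen on h8.
Legal moves: Kxh8, Kg6.
Count: 2.

2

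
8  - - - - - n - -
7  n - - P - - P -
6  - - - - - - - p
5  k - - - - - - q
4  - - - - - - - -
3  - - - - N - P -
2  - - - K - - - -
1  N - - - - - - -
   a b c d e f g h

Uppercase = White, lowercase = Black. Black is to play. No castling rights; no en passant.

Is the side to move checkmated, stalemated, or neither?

neither

Black to move; black king on a5.
In check: no.
Legal moves for Black include: Nh7, Nxd7, Ng6, Ne6, Nc8, Nc6, Nb5, Qe8, Qf7, Qg6, Qg5, Qf5, Qe5, Qd5+, Qc5, Qb5, Qh4, Qg4, ... (list truncated; more exist).
Black has legal moves and is not in check → neither.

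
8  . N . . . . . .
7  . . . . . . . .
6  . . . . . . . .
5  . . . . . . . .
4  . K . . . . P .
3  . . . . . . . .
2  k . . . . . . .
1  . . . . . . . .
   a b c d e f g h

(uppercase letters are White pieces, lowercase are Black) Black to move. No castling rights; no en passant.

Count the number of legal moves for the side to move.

3

Black to move; king on a2.
In check: no.
Legal moves: Kb2, Kb1, Ka1.
Count: 3.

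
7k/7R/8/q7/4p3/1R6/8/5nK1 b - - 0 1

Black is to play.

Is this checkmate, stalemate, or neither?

Black to move; black king on h8.
In check: yes, from the white rook on h7.
King squares — g7: attacked by Rh7; h7: available; g8: available.
Legal moves for Black: Kg8, Kxh7.
Black is in check but has 2 legal moves → neither.

neither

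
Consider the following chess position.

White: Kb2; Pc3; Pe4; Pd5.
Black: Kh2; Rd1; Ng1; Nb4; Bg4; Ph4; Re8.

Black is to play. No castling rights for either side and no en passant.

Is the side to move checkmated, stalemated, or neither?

neither

Black to move; black king on h2.
In check: no.
Legal moves for Black include: Rh8, Rg8, Rf8, Rd8, Rc8, Rb8, Ra8, Re7, Re6, Re5, Rxe4, Bc8, Bd7, Be6, Bh5, Bf5, Bh3, Bf3, ... (list truncated; more exist).
Black has legal moves and is not in check → neither.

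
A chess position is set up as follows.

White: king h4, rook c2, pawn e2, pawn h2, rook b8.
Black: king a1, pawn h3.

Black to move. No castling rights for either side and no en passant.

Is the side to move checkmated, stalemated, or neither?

Black to move; black king on a1.
In check: no.
King squares — b1: attacked by Rb8; a2: attacked by Rc2; b2: attacked by Rc2.
Legal moves for Black: none.
Not in check and no legal moves → stalemate.

stalemate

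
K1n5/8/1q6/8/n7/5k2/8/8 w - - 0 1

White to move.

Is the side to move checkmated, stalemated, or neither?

White to move; white king on a8.
In check: no.
King squares — a7: attacked by Qb6; b7: attacked by Qb6; b8: attacked by Qb6.
Legal moves for White: none.
Not in check and no legal moves → stalemate.

stalemate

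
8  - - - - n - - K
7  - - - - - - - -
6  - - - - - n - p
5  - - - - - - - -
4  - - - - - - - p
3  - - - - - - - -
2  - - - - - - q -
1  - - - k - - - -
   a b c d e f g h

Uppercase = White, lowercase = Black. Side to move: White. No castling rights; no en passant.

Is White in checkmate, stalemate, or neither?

stalemate

White to move; white king on h8.
In check: no.
King squares — g7: attacked by Qg2; h7: attacked by Nf6; g8: attacked by Qg2.
Legal moves for White: none.
Not in check and no legal moves → stalemate.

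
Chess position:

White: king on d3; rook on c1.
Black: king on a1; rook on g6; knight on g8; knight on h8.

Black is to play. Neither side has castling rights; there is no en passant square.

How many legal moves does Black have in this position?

Black to move; king on a1.
In check: yes, from the white rook on c1.
Legal moves: Kb2, Ka2.
Count: 2.

2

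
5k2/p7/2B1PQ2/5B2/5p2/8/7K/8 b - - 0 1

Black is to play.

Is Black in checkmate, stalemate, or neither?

neither

Black to move; black king on f8.
In check: yes, from the white queen on f6.
Legal moves for Black: Kg8.
Black is in check but has 1 legal move → neither.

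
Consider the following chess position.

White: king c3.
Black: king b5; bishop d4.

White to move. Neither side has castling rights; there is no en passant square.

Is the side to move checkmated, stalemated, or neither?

neither

White to move; white king on c3.
In check: yes, from the black bishop on d4.
Legal moves for White: Kxd4, Kd3, Kb3, Kd2, Kc2.
White is in check but has 5 legal moves → neither.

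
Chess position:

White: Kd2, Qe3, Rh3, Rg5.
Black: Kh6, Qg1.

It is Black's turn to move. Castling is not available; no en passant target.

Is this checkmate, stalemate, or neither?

Black to move; black king on h6.
In check: yes, from the white rook on h3.
King squares — g5: attacked by Qe3; h5: attacked by Rh3; g6: attacked by Rg5; g7: attacked by Rg5; h7: attacked by Rh3.
Legal moves for Black: none.
In check with no legal moves → checkmate.

checkmate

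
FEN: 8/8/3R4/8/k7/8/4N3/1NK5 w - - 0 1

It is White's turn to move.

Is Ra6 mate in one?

no

After Ra6: black king on a4; in check: yes, from the white rook on a6.
Black has 3 legal replies: Kb5, Kb4, Kb3.
In check but a legal move exists → not checkmate.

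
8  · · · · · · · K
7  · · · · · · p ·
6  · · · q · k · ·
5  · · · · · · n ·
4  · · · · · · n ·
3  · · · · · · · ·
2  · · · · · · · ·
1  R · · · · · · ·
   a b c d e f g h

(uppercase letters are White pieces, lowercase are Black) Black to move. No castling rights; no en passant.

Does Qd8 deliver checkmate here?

After Qd8: white king on h8; in check: yes, from the black queen on d8.
King squares — g7: attacked by Kf6; h7: attacked by Ng5; g8: attacked by Qd8.
White has no legal moves → checkmate.

yes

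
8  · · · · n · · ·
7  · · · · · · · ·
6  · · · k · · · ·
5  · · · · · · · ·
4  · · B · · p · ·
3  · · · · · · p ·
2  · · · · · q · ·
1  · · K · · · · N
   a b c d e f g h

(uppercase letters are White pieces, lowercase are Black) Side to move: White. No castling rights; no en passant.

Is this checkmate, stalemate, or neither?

neither

White to move; white king on c1.
In check: no.
Legal moves for White: Bg8, Bf7, Be6, Ba6, Bd5, Bb5, Bd3, Bb3, Be2, Ba2, Bf1, Nxg3, Nxf2, Kd1, Kb1.
White has 15 legal moves and is not in check → neither.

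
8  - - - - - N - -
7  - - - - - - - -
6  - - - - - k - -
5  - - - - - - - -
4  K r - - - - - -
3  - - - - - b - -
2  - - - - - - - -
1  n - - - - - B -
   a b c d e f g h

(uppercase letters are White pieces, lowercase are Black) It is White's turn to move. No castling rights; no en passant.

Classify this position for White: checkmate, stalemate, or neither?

neither

White to move; white king on a4.
In check: yes, from the black rook on b4.
King squares — a3: available; b3: attacked by Na1; b4: available; a5: available; b5: attacked by Rb4.
Legal moves for White: Ka5, Kxb4, Ka3.
White is in check but has 3 legal moves → neither.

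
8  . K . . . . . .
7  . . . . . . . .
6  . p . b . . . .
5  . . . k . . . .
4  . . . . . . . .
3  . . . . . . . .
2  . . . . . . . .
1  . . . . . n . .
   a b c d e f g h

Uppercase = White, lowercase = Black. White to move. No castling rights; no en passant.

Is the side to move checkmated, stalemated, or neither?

neither

White to move; white king on b8.
In check: yes, from the black bishop on d6.
Legal moves for White: Kc8, Ka8, Kb7, Ka7.
White is in check but has 4 legal moves → neither.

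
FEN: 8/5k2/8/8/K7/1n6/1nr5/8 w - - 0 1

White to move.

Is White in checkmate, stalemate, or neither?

White to move; white king on a4.
In check: yes, from the black knight on b2.
Legal moves for White: Kb5, Kb4, Kxb3, Ka3.
White is in check but has 4 legal moves → neither.

neither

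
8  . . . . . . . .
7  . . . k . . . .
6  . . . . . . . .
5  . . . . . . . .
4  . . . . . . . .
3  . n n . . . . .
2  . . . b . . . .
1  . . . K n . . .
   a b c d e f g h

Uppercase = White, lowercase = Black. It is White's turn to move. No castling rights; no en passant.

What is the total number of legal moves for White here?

0

White to move; king on d1.
In check: yes, from the black knight on c3.
Legal moves: none.
Count: 0.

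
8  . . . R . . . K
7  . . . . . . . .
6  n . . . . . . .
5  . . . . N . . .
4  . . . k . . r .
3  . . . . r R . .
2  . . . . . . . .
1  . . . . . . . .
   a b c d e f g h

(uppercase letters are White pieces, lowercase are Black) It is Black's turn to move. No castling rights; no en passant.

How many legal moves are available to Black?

Black to move; king on d4.
In check: yes, from the white rook on d8.
Legal moves: Kxe5, Kc5, Ke4, Kc3.
Count: 4.

4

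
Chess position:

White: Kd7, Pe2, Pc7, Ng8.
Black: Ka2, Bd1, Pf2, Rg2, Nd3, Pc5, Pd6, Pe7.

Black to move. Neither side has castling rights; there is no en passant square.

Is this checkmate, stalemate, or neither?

Black to move; black king on a2.
In check: no.
Legal moves for Black include: Ne5+, Nf4, Nb4, Nb2, Ne1, Nc1, Rxg8, Rg7, Rg6, Rg5, Rg4, Rg3, Rh2, Rg1, Kb3, Ka3, Kb2, Kb1, ... (list truncated; more exist).
Black has legal moves and is not in check → neither.

neither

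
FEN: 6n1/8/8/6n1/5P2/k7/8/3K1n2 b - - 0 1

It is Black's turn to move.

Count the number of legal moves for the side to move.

Black to move; king on a3.
In check: no.
Legal moves: Ne7, Nh6, Nf6, Nh7, Nf7, Ne6, Ne4, Nh3, Nf3, Kb4, Ka4, Kb3, Kb2, Ka2, Ng3, Ne3+, Nh2, Nd2.
Count: 18.

18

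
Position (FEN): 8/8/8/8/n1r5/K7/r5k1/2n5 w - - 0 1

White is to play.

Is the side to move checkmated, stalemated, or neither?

checkmate

White to move; white king on a3.
In check: yes, from the black rook on a2.
King squares — a2: attacked by Nc1; b2: attacked by Ra2; b3: attacked by Nc1; a4: attacked by Ra2; b4: attacked by Rc4.
Legal moves for White: none.
In check with no legal moves → checkmate.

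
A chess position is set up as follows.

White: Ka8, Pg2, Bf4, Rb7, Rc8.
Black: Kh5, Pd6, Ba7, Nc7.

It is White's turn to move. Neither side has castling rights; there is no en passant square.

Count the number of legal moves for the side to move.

3

White to move; king on a8.
In check: yes, from the black knight on c7.
Legal moves: Kxa7, Rcxc7, Rbxc7.
Count: 3.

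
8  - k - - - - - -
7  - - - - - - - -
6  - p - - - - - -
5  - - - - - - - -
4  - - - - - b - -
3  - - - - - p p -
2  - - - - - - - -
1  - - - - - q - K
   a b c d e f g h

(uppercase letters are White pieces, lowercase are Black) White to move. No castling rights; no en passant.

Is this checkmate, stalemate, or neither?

checkmate

White to move; white king on h1.
In check: yes, from the black queen on f1.
King squares — g1: attacked by Qf1; g2: attacked by Qf1; h2: attacked by Pg3.
Legal moves for White: none.
In check with no legal moves → checkmate.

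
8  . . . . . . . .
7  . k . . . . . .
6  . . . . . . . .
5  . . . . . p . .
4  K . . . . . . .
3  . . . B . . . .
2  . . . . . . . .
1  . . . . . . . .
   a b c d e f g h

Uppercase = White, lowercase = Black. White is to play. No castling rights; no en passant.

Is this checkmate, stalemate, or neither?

neither

White to move; white king on a4.
In check: no.
Legal moves for White: Kb5, Ka5, Kb4, Kb3, Ka3, Ba6+, Bxf5, Bb5, Be4+, Bc4, Be2, Bc2, Bf1, Bb1.
White has 14 legal moves and is not in check → neither.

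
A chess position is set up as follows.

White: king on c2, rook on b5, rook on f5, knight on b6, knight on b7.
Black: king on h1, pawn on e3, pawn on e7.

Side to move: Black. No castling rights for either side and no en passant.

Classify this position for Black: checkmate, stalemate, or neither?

neither

Black to move; black king on h1.
In check: no.
Legal moves for Black: Kh2, Kg2, Kg1, e6, e2, e5.
Black has 6 legal moves and is not in check → neither.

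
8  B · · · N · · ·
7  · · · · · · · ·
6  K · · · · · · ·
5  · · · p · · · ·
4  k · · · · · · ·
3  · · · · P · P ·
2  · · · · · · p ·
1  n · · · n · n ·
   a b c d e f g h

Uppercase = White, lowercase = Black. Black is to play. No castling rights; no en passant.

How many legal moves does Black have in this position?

12

Black to move; king on a4.
In check: no.
Legal moves: Kb4, Kb3, Ka3, Nh3, Ngf3, Ne2, Nef3, Nd3, Nec2, Nb3, Nac2, d4.
Count: 12.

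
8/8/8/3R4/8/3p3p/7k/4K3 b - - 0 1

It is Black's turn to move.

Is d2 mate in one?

no

After d2: white king on e1; in check: yes, from the black pawn on d2.
White has 6 legal replies: Kf2, Ke2, Kxd2, Kf1, Kd1, Rxd2+.
In check but a legal move exists → not checkmate.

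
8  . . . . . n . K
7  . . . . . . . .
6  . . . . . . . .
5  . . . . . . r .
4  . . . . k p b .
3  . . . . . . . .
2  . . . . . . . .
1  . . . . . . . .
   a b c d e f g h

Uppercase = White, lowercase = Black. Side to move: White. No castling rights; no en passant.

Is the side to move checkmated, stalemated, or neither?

stalemate

White to move; white king on h8.
In check: no.
King squares — g7: attacked by Rg5; h7: attacked by Nf8; g8: attacked by Rg5.
Legal moves for White: none.
Not in check and no legal moves → stalemate.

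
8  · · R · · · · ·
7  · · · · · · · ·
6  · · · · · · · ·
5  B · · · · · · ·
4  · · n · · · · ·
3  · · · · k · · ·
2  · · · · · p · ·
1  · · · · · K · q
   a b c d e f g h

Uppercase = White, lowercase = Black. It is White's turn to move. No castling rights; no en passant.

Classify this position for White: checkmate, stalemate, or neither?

checkmate

White to move; white king on f1.
In check: yes, from the black queen on h1.
King squares — e1: attacked by Qh1; g1: attacked by Qh1; e2: attacked by Ke3; f2: attacked by Ke3; g2: attacked by Qh1.
Legal moves for White: none.
In check with no legal moves → checkmate.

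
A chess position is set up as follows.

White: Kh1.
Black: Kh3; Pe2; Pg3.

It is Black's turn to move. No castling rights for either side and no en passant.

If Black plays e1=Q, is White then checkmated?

After e1=Q: white king on h1; in check: yes, from the black queen on e1.
King squares — g1: attacked by Qe1; g2: attacked by Kh3; h2: attacked by Pg3.
White has no legal moves → checkmate.

yes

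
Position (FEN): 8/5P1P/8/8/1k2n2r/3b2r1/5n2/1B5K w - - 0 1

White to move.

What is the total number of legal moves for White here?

White to move; king on h1.
In check: yes, from the black knight on f2 and the black rook on h4.
Legal moves: none.
Count: 0.

0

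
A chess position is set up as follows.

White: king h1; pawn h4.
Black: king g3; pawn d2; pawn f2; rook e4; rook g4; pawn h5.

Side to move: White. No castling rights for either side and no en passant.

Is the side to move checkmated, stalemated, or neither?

stalemate

White to move; white king on h1.
In check: no.
King squares — g1: attacked by Pf2; g2: attacked by Kg3; h2: attacked by Kg3.
Legal moves for White: none.
Not in check and no legal moves → stalemate.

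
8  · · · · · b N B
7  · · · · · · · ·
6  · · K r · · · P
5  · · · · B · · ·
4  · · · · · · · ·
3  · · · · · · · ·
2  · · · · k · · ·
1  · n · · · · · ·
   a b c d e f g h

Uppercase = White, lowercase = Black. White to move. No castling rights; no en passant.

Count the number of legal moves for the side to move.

White to move; king on c6.
In check: yes, from the black rook on d6.
Legal moves: Kc7, Kb7, Kc5, Kb5, Bxd6.
Count: 5.

5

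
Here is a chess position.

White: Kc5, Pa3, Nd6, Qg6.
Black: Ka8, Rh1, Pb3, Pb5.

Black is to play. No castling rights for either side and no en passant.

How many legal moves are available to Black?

18

Black to move; king on a8.
In check: no.
Legal moves: Kb8, Ka7, Rh8, Rh7, Rh6, Rh5+, Rh4, Rh3, Rh2, Rg1, Rf1, Re1, Rd1, Rc1+, Rb1, Ra1, b4, b2.
Count: 18.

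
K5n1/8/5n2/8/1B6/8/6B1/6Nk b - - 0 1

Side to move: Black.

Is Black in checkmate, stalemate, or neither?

Black to move; black king on h1.
In check: yes, from the white bishop on g2.
King squares — g1: available; g2: available; h2: available.
Legal moves for Black: Kh2, Kxg2, Kxg1.
Black is in check but has 3 legal moves → neither.

neither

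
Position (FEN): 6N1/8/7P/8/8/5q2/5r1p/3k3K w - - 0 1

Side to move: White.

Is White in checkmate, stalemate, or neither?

checkmate

White to move; white king on h1.
In check: yes, from the black queen on f3.
King squares — g1: attacked by Ph2; g2: attacked by Rf2; h2: attacked by Rf2.
Legal moves for White: none.
In check with no legal moves → checkmate.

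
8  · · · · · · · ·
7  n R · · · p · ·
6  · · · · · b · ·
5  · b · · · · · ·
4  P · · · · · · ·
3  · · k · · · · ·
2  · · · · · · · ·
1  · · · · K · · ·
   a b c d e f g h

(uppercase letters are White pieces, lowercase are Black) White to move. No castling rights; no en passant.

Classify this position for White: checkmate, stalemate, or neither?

White to move; white king on e1.
In check: no.
Legal moves for White: Rb8, Rxf7, Re7, Rd7, Rc7+, Rxa7, Rb6, Rxb5, Kf2, Kd1, axb5, a5.
White has 12 legal moves and is not in check → neither.

neither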